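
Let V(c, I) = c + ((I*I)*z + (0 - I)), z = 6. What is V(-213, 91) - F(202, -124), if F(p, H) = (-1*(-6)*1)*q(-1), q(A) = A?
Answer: 49388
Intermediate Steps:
F(p, H) = -6 (F(p, H) = (-1*(-6)*1)*(-1) = (6*1)*(-1) = 6*(-1) = -6)
V(c, I) = c - I + 6*I² (V(c, I) = c + ((I*I)*6 + (0 - I)) = c + (I²*6 - I) = c + (6*I² - I) = c + (-I + 6*I²) = c - I + 6*I²)
V(-213, 91) - F(202, -124) = (-213 - 1*91 + 6*91²) - 1*(-6) = (-213 - 91 + 6*8281) + 6 = (-213 - 91 + 49686) + 6 = 49382 + 6 = 49388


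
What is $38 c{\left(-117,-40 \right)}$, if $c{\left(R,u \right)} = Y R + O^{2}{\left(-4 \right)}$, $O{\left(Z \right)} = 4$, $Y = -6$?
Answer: $27284$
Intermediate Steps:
$c{\left(R,u \right)} = 16 - 6 R$ ($c{\left(R,u \right)} = - 6 R + 4^{2} = - 6 R + 16 = 16 - 6 R$)
$38 c{\left(-117,-40 \right)} = 38 \left(16 - -702\right) = 38 \left(16 + 702\right) = 38 \cdot 718 = 27284$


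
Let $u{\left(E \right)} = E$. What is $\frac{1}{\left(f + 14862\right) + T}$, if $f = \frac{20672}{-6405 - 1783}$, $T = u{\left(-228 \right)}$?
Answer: $\frac{2047}{29950630} \approx 6.8346 \cdot 10^{-5}$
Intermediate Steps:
$T = -228$
$f = - \frac{5168}{2047}$ ($f = \frac{20672}{-8188} = 20672 \left(- \frac{1}{8188}\right) = - \frac{5168}{2047} \approx -2.5247$)
$\frac{1}{\left(f + 14862\right) + T} = \frac{1}{\left(- \frac{5168}{2047} + 14862\right) - 228} = \frac{1}{\frac{30417346}{2047} - 228} = \frac{1}{\frac{29950630}{2047}} = \frac{2047}{29950630}$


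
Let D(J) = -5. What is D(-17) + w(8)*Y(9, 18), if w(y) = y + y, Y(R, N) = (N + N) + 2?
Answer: 603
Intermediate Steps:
Y(R, N) = 2 + 2*N (Y(R, N) = 2*N + 2 = 2 + 2*N)
w(y) = 2*y
D(-17) + w(8)*Y(9, 18) = -5 + (2*8)*(2 + 2*18) = -5 + 16*(2 + 36) = -5 + 16*38 = -5 + 608 = 603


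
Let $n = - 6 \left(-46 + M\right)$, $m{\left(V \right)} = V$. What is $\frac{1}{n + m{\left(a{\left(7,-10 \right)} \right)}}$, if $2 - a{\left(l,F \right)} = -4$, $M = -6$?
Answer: $\frac{1}{318} \approx 0.0031447$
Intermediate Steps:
$a{\left(l,F \right)} = 6$ ($a{\left(l,F \right)} = 2 - -4 = 2 + 4 = 6$)
$n = 312$ ($n = - 6 \left(-46 - 6\right) = \left(-6\right) \left(-52\right) = 312$)
$\frac{1}{n + m{\left(a{\left(7,-10 \right)} \right)}} = \frac{1}{312 + 6} = \frac{1}{318}$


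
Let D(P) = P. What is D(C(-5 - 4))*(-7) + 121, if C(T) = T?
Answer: 184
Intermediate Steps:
D(C(-5 - 4))*(-7) + 121 = (-5 - 4)*(-7) + 121 = -9*(-7) + 121 = 63 + 121 = 184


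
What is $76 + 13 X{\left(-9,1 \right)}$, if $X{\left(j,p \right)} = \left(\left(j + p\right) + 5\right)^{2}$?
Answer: $193$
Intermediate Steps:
$X{\left(j,p \right)} = \left(5 + j + p\right)^{2}$
$76 + 13 X{\left(-9,1 \right)} = 76 + 13 \left(5 - 9 + 1\right)^{2} = 76 + 13 \left(-3\right)^{2} = 76 + 13 \cdot 9 = 76 + 117 = 193$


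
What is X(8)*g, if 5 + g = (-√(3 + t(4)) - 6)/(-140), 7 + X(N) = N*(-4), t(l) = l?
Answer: 13533/70 - 39*√7/140 ≈ 192.59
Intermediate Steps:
X(N) = -7 - 4*N (X(N) = -7 + N*(-4) = -7 - 4*N)
g = -347/70 + √7/140 (g = -5 + (-√(3 + 4) - 6)/(-140) = -5 + (-√7 - 6)*(-1/140) = -5 + (-6 - √7)*(-1/140) = -5 + (3/70 + √7/140) = -347/70 + √7/140 ≈ -4.9382)
X(8)*g = (-7 - 4*8)*(-347/70 + √7/140) = (-7 - 32)*(-347/70 + √7/140) = -39*(-347/70 + √7/140) = 13533/70 - 39*√7/140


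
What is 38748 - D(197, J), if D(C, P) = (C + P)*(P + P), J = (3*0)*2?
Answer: 38748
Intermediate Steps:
J = 0 (J = 0*2 = 0)
D(C, P) = 2*P*(C + P) (D(C, P) = (C + P)*(2*P) = 2*P*(C + P))
38748 - D(197, J) = 38748 - 2*0*(197 + 0) = 38748 - 2*0*197 = 38748 - 1*0 = 38748 + 0 = 38748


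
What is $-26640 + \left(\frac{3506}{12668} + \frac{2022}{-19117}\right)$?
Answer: $- \frac{3225739053167}{121087078} \approx -26640.0$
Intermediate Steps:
$-26640 + \left(\frac{3506}{12668} + \frac{2022}{-19117}\right) = -26640 + \left(3506 \cdot \frac{1}{12668} + 2022 \left(- \frac{1}{19117}\right)\right) = -26640 + \left(\frac{1753}{6334} - \frac{2022}{19117}\right) = -26640 + \frac{20704753}{121087078} = - \frac{3225739053167}{121087078}$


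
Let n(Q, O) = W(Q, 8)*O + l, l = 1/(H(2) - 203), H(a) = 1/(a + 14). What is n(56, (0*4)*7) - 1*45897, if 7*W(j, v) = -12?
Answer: -149027575/3247 ≈ -45897.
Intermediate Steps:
H(a) = 1/(14 + a)
W(j, v) = -12/7 (W(j, v) = (1/7)*(-12) = -12/7)
l = -16/3247 (l = 1/(1/(14 + 2) - 203) = 1/(1/16 - 203) = 1/(-3247/16) = -16/3247 ≈ -0.0049276)
n(Q, O) = -16/3247 - 12*O/7 (n(Q, O) = -12*O/7 - 16/3247 = -16/3247 - 12*O/7)
n(56, (0*4)*7) - 1*45897 = (-16/3247 - 12*0*4*7/7) - 1*45897 = (-16/3247 - 0*7) - 45897 = (-16/3247 - 12/7*0) - 45897 = (-16/3247 + 0) - 45897 = -16/3247 - 45897 = -149027575/3247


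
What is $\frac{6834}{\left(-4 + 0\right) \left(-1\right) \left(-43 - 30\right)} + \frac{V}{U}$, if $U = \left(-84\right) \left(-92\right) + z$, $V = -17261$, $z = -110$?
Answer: $- \frac{7137703}{278057} \approx -25.67$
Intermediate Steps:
$U = 7618$ ($U = \left(-84\right) \left(-92\right) - 110 = 7728 - 110 = 7618$)
$\frac{6834}{\left(-4 + 0\right) \left(-1\right) \left(-43 - 30\right)} + \frac{V}{U} = \frac{6834}{\left(-4 + 0\right) \left(-1\right) \left(-43 - 30\right)} - \frac{17261}{7618} = \frac{6834}{\left(-4\right) \left(-1\right) \left(-73\right)} - \frac{17261}{7618} = \frac{6834}{4 \left(-73\right)} - \frac{17261}{7618} = \frac{6834}{-292} - \frac{17261}{7618} = 6834 \left(- \frac{1}{292}\right) - \frac{17261}{7618} = - \frac{3417}{146} - \frac{17261}{7618} = - \frac{7137703}{278057}$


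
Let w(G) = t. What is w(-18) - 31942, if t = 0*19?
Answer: -31942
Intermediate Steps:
t = 0
w(G) = 0
w(-18) - 31942 = 0 - 31942 = -31942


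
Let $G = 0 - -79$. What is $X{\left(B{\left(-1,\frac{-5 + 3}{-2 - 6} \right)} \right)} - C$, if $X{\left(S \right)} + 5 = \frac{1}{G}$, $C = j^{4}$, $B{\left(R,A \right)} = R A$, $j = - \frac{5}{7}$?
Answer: $- \frac{995369}{189679} \approx -5.2477$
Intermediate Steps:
$j = - \frac{5}{7}$ ($j = \left(-5\right) \frac{1}{7} = - \frac{5}{7} \approx -0.71429$)
$G = 79$ ($G = 0 + 79 = 79$)
$B{\left(R,A \right)} = A R$
$C = \frac{625}{2401}$ ($C = \left(- \frac{5}{7}\right)^{4} = \frac{625}{2401} \approx 0.26031$)
$X{\left(S \right)} = - \frac{394}{79}$ ($X{\left(S \right)} = -5 + \frac{1}{79} = - \frac{394}{79}$)
$X{\left(B{\left(-1,\frac{-5 + 3}{-2 - 6} \right)} \right)} - C = - \frac{394}{79} - \frac{625}{2401} = - \frac{995369}{189679}$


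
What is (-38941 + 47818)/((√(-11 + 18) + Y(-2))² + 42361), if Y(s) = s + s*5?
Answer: 23586189/112954132 + 26631*√7/225908264 ≈ 0.20912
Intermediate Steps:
Y(s) = 6*s (Y(s) = s + 5*s = 6*s)
(-38941 + 47818)/((√(-11 + 18) + Y(-2))² + 42361) = (-38941 + 47818)/((√(-11 + 18) + 6*(-2))² + 42361) = 8877/((√7 - 12)² + 42361) = 8877/((-12 + √7)² + 42361) = 8877/(42361 + (-12 + √7)²)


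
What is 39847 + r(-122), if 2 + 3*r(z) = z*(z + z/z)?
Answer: 44767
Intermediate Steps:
r(z) = -⅔ + z*(1 + z)/3 (r(z) = -⅔ + (z*(z + z/z))/3 = -⅔ + (z*(z + 1))/3 = -⅔ + (z*(1 + z))/3 = -⅔ + z*(1 + z)/3)
39847 + r(-122) = 39847 + (-⅔ + (⅓)*(-122) + (⅓)*(-122)²) = 39847 + (-⅔ - 122/3 + (⅓)*14884) = 39847 + (-⅔ - 122/3 + 14884/3) = 39847 + 4920 = 44767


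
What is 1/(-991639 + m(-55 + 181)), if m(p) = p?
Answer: -1/991513 ≈ -1.0086e-6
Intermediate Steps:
1/(-991639 + m(-55 + 181)) = 1/(-991639 + (-55 + 181)) = 1/(-991639 + 126) = 1/(-991513) = -1/991513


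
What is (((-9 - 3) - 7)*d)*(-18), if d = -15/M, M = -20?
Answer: 513/2 ≈ 256.50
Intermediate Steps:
d = ¾ (d = -15/(-20) = -15*(-1/20) = ¾ ≈ 0.75000)
(((-9 - 3) - 7)*d)*(-18) = (((-9 - 3) - 7)*(¾))*(-18) = ((-12 - 7)*(¾))*(-18) = -19*¾*(-18) = -57/4*(-18) = 513/2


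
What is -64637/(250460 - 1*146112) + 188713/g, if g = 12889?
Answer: 18858717831/1344941372 ≈ 14.022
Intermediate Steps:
-64637/(250460 - 1*146112) + 188713/g = -64637/(250460 - 1*146112) + 188713/12889 = -64637/(250460 - 146112) + 188713*(1/12889) = -64637/104348 + 188713/12889 = 18858717831/1344941372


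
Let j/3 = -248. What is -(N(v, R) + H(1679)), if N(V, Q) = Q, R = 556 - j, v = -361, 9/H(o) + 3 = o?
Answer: -2178809/1676 ≈ -1300.0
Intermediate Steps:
j = -744 (j = 3*(-248) = -744)
H(o) = 9/(-3 + o)
R = 1300 (R = 556 - 1*(-744) = 556 + 744 = 1300)
-(N(v, R) + H(1679)) = -(1300 + 9/(-3 + 1679)) = -(1300 + 9/1676) = -1*2178809/1676 = -2178809/1676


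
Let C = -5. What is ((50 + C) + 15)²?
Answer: 3600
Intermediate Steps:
((50 + C) + 15)² = ((50 - 5) + 15)² = (45 + 15)² = 60² = 3600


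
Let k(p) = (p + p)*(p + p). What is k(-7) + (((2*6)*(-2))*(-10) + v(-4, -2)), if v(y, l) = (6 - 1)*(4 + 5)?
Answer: 481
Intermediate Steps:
k(p) = 4*p**2 (k(p) = (2*p)*(2*p) = 4*p**2)
v(y, l) = 45 (v(y, l) = 5*9 = 45)
k(-7) + (((2*6)*(-2))*(-10) + v(-4, -2)) = 4*(-7)**2 + (((2*6)*(-2))*(-10) + 45) = 4*49 + ((12*(-2))*(-10) + 45) = 196 + (-24*(-10) + 45) = 196 + (240 + 45) = 196 + 285 = 481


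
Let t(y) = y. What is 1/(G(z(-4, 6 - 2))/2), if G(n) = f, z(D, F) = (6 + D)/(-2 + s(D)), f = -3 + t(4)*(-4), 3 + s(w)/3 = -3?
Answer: -2/19 ≈ -0.10526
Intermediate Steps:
s(w) = -18 (s(w) = -9 + 3*(-3) = -9 - 9 = -18)
f = -19 (f = -3 + 4*(-4) = -3 - 16 = -19)
z(D, F) = -3/10 - D/20 (z(D, F) = (6 + D)/(-2 - 18) = (6 + D)/(-20) = (6 + D)*(-1/20) = -3/10 - D/20)
G(n) = -19
1/(G(z(-4, 6 - 2))/2) = 1/(-19/2) = -2/19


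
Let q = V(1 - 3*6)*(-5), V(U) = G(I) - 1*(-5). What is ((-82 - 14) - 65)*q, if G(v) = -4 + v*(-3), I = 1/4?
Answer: 805/4 ≈ 201.25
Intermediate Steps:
I = 1/4 ≈ 0.25000
G(v) = -4 - 3*v
V(U) = 1/4 (V(U) = (-4 - 3*1/4) - 1*(-5) = (-4 - 3/4) + 5 = -19/4 + 5 = 1/4)
q = -5/4 (q = (1/4)*(-5) = -5/4 ≈ -1.2500)
((-82 - 14) - 65)*q = ((-82 - 14) - 65)*(-5/4) = (-96 - 65)*(-5/4) = -161*(-5/4) = 805/4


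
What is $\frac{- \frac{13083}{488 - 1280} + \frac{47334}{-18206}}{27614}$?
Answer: $\frac{33450095}{66361743888} \approx 0.00050406$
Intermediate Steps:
$\frac{- \frac{13083}{488 - 1280} + \frac{47334}{-18206}}{27614} = \left(- \frac{13083}{-792} + 47334 \left(- \frac{1}{18206}\right)\right) \frac{1}{27614} = \left(\left(-13083\right) \left(- \frac{1}{792}\right) - \frac{23667}{9103}\right) \frac{1}{27614} = \left(\frac{4361}{264} - \frac{23667}{9103}\right) \frac{1}{27614} = \frac{33450095}{2403192} \cdot \frac{1}{27614} = \frac{33450095}{66361743888}$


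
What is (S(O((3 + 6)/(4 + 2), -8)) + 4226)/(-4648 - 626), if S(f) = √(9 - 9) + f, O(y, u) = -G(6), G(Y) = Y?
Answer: -2110/2637 ≈ -0.80015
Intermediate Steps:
O(y, u) = -6 (O(y, u) = -1*6 = -6)
S(f) = f (S(f) = √0 + f = 0 + f = f)
(S(O((3 + 6)/(4 + 2), -8)) + 4226)/(-4648 - 626) = (-6 + 4226)/(-4648 - 626) = 4220/(-5274) = 4220*(-1/5274) = -2110/2637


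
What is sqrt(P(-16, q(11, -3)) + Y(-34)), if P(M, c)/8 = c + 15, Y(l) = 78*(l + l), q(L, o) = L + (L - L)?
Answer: 14*I*sqrt(26) ≈ 71.386*I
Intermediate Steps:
q(L, o) = L (q(L, o) = L + 0 = L)
Y(l) = 156*l (Y(l) = 78*(2*l) = 156*l)
P(M, c) = 120 + 8*c (P(M, c) = 8*(c + 15) = 8*(15 + c) = 120 + 8*c)
sqrt(P(-16, q(11, -3)) + Y(-34)) = sqrt((120 + 8*11) + 156*(-34)) = sqrt((120 + 88) - 5304) = sqrt(208 - 5304) = sqrt(-5096) = 14*I*sqrt(26)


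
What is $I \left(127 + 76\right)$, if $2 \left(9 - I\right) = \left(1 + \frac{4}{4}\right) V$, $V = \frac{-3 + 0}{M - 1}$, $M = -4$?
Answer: $\frac{8526}{5} \approx 1705.2$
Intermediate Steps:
$V = \frac{3}{5}$ ($V = \frac{-3 + 0}{-4 - 1} = - \frac{3}{-5} = \left(-3\right) \left(- \frac{1}{5}\right) = \frac{3}{5} \approx 0.6$)
$I = \frac{42}{5}$ ($I = 9 - \frac{\left(1 + \frac{4}{4}\right) \frac{3}{5}}{2} = 9 - \frac{\left(1 + 4 \cdot \frac{1}{4}\right) \frac{3}{5}}{2} = 9 - \frac{\left(1 + 1\right) \frac{3}{5}}{2} = 9 - \frac{2 \cdot \frac{3}{5}}{2} = 9 - \frac{3}{5} = \frac{42}{5} \approx 8.4$)
$I \left(127 + 76\right) = \frac{42 \left(127 + 76\right)}{5} = \frac{42}{5} \cdot 203 = \frac{8526}{5}$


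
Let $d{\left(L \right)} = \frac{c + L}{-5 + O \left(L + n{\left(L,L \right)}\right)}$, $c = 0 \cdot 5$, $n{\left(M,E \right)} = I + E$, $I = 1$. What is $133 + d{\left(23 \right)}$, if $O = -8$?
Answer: $\frac{50650}{381} \approx 132.94$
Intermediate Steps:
$n{\left(M,E \right)} = 1 + E$
$c = 0$
$d{\left(L \right)} = \frac{L}{-13 - 16 L}$ ($d{\left(L \right)} = \frac{0 + L}{-5 - 8 \left(L + \left(1 + L\right)\right)} = \frac{L}{-5 - 8 \left(1 + 2 L\right)} = \frac{L}{-5 - \left(8 + 16 L\right)} = \frac{L}{-13 - 16 L}$)
$133 + d{\left(23 \right)} = 133 - \frac{23}{13 + 16 \cdot 23} = 133 - \frac{23}{13 + 368} = 133 - \frac{23}{381} = \frac{50650}{381}$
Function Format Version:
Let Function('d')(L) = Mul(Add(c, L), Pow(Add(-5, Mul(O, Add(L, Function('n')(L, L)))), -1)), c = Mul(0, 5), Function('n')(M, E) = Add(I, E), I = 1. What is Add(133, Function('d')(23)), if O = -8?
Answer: Rational(50650, 381) ≈ 132.94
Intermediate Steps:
Function('n')(M, E) = Add(1, E)
c = 0
Function('d')(L) = Mul(L, Pow(Add(-13, Mul(-16, L)), -1)) (Function('d')(L) = Mul(Add(0, L), Pow(Add(-5, Mul(-8, Add(L, Add(1, L)))), -1)) = Mul(L, Pow(Add(-5, Mul(-8, Add(1, Mul(2, L)))), -1)) = Mul(L, Pow(Add(-5, Add(-8, Mul(-16, L))), -1)) = Mul(L, Pow(Add(-13, Mul(-16, L)), -1)))
Add(133, Function('d')(23)) = Add(133, Mul(-1, 23, Pow(Add(13, Mul(16, 23)), -1))) = Add(133, Mul(-1, 23, Pow(Add(13, 368), -1))) = Add(133, Mul(-1, 23, Pow(381, -1))) = Add(133, Mul(-1, 23, Rational(1, 381))) = Add(133, Rational(-23, 381)) = Rational(50650, 381)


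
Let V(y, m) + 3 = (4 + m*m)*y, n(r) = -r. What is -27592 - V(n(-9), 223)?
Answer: -475186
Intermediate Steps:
V(y, m) = -3 + y*(4 + m²) (V(y, m) = -3 + (4 + m*m)*y = -3 + (4 + m²)*y = -3 + y*(4 + m²))
-27592 - V(n(-9), 223) = -27592 - (-3 + 4*(-1*(-9)) - 1*(-9)*223²) = -27592 - (-3 + 4*9 + 9*49729) = -27592 - (-3 + 36 + 447561) = -27592 - 1*447594 = -27592 - 447594 = -475186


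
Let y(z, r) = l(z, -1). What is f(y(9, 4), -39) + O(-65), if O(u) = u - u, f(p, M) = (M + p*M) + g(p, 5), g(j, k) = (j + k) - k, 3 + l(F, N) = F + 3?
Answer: -381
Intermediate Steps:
l(F, N) = F (l(F, N) = -3 + (F + 3) = -3 + (3 + F) = F)
y(z, r) = z
g(j, k) = j
f(p, M) = M + p + M*p (f(p, M) = (M + p*M) + p = (M + M*p) + p = M + p + M*p)
O(u) = 0
f(y(9, 4), -39) + O(-65) = (-39 + 9 - 39*9) + 0 = (-39 + 9 - 351) + 0 = -381 + 0 = -381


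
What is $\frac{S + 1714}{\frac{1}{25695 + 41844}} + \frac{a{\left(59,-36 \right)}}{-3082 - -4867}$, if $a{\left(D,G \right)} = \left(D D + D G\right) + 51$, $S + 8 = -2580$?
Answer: $- \frac{105366917102}{1785} \approx -5.9029 \cdot 10^{7}$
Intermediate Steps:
$S = -2588$ ($S = -8 - 2580 = -2588$)
$a{\left(D,G \right)} = 51 + D^{2} + D G$ ($a{\left(D,G \right)} = \left(D^{2} + D G\right) + 51 = 51 + D^{2} + D G$)
$\frac{S + 1714}{\frac{1}{25695 + 41844}} + \frac{a{\left(59,-36 \right)}}{-3082 - -4867} = \frac{-2588 + 1714}{\frac{1}{25695 + 41844}} + \frac{51 + 59^{2} + 59 \left(-36\right)}{-3082 - -4867} = - \frac{874}{\frac{1}{67539}} + \frac{51 + 3481 - 2124}{-3082 + 4867} = - 874 \frac{1}{\frac{1}{67539}} + \frac{1408}{1785} = \left(-874\right) 67539 + 1408 \cdot \frac{1}{1785} = -59029086 + \frac{1408}{1785} = - \frac{105366917102}{1785}$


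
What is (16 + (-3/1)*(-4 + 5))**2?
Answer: 169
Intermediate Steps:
(16 + (-3/1)*(-4 + 5))**2 = (16 - 3*1*1)**2 = (16 - 3*1)**2 = (16 - 3)**2 = 13**2 = 169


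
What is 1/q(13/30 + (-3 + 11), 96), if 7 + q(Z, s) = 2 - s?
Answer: -1/101 ≈ -0.0099010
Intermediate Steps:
q(Z, s) = -5 - s (q(Z, s) = -7 + (2 - s) = -5 - s)
1/q(13/30 + (-3 + 11), 96) = 1/(-5 - 1*96) = 1/(-5 - 96) = 1/(-101) = -1/101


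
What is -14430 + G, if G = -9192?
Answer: -23622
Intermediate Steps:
-14430 + G = -14430 - 9192 = -23622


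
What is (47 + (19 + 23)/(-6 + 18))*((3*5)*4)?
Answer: 3030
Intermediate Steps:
(47 + (19 + 23)/(-6 + 18))*((3*5)*4) = (47 + 42/12)*(15*4) = (47 + 42*(1/12))*60 = (47 + 7/2)*60 = (101/2)*60 = 3030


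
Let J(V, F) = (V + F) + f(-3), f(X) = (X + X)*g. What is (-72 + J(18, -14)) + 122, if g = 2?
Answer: 42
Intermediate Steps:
f(X) = 4*X (f(X) = (X + X)*2 = (2*X)*2 = 4*X)
J(V, F) = -12 + F + V (J(V, F) = (V + F) + 4*(-3) = (F + V) - 12 = -12 + F + V)
(-72 + J(18, -14)) + 122 = (-72 + (-12 - 14 + 18)) + 122 = (-72 - 8) + 122 = -80 + 122 = 42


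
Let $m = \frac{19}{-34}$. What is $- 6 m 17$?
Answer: $57$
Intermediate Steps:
$m = - \frac{19}{34}$ ($m = 19 \left(- \frac{1}{34}\right) = - \frac{19}{34} \approx -0.55882$)
$- 6 m 17 = \left(-6\right) \left(- \frac{19}{34}\right) 17 = \frac{57}{17} \cdot 17 = 57$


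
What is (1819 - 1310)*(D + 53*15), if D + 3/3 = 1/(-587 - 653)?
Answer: 501140531/1240 ≈ 4.0415e+5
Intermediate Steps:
D = -1241/1240 (D = -1 + 1/(-587 - 653) = -1 + 1/(-1240) = -1 - 1/1240 = -1241/1240 ≈ -1.0008)
(1819 - 1310)*(D + 53*15) = (1819 - 1310)*(-1241/1240 + 53*15) = 509*(-1241/1240 + 795) = 509*(984559/1240) = 501140531/1240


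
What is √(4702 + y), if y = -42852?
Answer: 5*I*√1526 ≈ 195.32*I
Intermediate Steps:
√(4702 + y) = √(4702 - 42852) = √(-38150) = 5*I*√1526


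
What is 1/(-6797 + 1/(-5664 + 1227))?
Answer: -4437/30158290 ≈ -0.00014712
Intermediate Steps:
1/(-6797 + 1/(-5664 + 1227)) = 1/(-6797 + 1/(-4437)) = 1/(-6797 - 1/4437) = 1/(-30158290/4437) = -4437/30158290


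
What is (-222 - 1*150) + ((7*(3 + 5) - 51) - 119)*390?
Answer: -44832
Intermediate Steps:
(-222 - 1*150) + ((7*(3 + 5) - 51) - 119)*390 = (-222 - 150) + ((7*8 - 51) - 119)*390 = -372 + ((56 - 51) - 119)*390 = -372 + (5 - 119)*390 = -372 - 114*390 = -372 - 44460 = -44832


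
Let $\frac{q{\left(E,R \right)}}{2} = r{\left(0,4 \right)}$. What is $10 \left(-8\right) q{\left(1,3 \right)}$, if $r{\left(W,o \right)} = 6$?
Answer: $-960$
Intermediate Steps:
$q{\left(E,R \right)} = 12$ ($q{\left(E,R \right)} = 2 \cdot 6 = 12$)
$10 \left(-8\right) q{\left(1,3 \right)} = 10 \left(-8\right) 12 = \left(-80\right) 12 = -960$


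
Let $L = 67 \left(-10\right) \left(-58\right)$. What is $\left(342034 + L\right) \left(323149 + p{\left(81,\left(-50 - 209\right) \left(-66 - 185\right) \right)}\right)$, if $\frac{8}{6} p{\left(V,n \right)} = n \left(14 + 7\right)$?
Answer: $\frac{1026159478861}{2} \approx 5.1308 \cdot 10^{11}$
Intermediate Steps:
$p{\left(V,n \right)} = \frac{63 n}{4}$ ($p{\left(V,n \right)} = \frac{3 n \left(14 + 7\right)}{4} = \frac{3 n 21}{4} = \frac{3 \cdot 21 n}{4} = \frac{63 n}{4}$)
$L = 38860$ ($L = \left(-670\right) \left(-58\right) = 38860$)
$\left(342034 + L\right) \left(323149 + p{\left(81,\left(-50 - 209\right) \left(-66 - 185\right) \right)}\right) = \left(342034 + 38860\right) \left(323149 + \frac{63 \left(-50 - 209\right) \left(-66 - 185\right)}{4}\right) = 380894 \left(323149 + \frac{63 \left(\left(-259\right) \left(-251\right)\right)}{4}\right) = 380894 \left(323149 + \frac{63}{4} \cdot 65009\right) = 380894 \left(323149 + \frac{4095567}{4}\right) = 380894 \cdot \frac{5388163}{4} = \frac{1026159478861}{2}$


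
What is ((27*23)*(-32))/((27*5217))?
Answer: -736/5217 ≈ -0.14108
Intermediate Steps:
((27*23)*(-32))/((27*5217)) = (621*(-32))/140859 = -19872*1/140859 = -736/5217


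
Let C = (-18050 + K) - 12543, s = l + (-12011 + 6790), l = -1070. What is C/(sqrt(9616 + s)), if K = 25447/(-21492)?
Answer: -657530203*sqrt(133)/14292180 ≈ -530.57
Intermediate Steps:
K = -25447/21492 (K = 25447*(-1/21492) = -25447/21492 ≈ -1.1840)
s = -6291 (s = -1070 + (-12011 + 6790) = -1070 - 5221 = -6291)
C = -657530203/21492 (C = (-18050 - 25447/21492) - 12543 = -387956047/21492 - 12543 = -657530203/21492 ≈ -30594.)
C/(sqrt(9616 + s)) = -657530203/(21492*sqrt(9616 - 6291)) = -657530203*sqrt(133)/665/21492 = -657530203*sqrt(133)/14292180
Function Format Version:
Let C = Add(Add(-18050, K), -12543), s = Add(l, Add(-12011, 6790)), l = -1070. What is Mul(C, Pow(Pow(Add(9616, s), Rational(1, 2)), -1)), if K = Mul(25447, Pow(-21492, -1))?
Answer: Mul(Rational(-657530203, 14292180), Pow(133, Rational(1, 2))) ≈ -530.57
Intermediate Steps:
K = Rational(-25447, 21492) (K = Mul(25447, Rational(-1, 21492)) = Rational(-25447, 21492) ≈ -1.1840)
s = -6291 (s = Add(-1070, Add(-12011, 6790)) = Add(-1070, -5221) = -6291)
C = Rational(-657530203, 21492) (C = Add(Add(-18050, Rational(-25447, 21492)), -12543) = Add(Rational(-387956047, 21492), -12543) = Rational(-657530203, 21492) ≈ -30594.)
Mul(C, Pow(Pow(Add(9616, s), Rational(1, 2)), -1)) = Mul(Rational(-657530203, 21492), Pow(Pow(Add(9616, -6291), Rational(1, 2)), -1)) = Mul(Rational(-657530203, 21492), Pow(Pow(3325, Rational(1, 2)), -1)) = Mul(Rational(-657530203, 21492), Pow(Mul(5, Pow(133, Rational(1, 2))), -1)) = Mul(Rational(-657530203, 21492), Mul(Rational(1, 665), Pow(133, Rational(1, 2)))) = Mul(Rational(-657530203, 14292180), Pow(133, Rational(1, 2)))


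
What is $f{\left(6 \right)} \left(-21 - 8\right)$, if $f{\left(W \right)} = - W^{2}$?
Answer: $1044$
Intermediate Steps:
$f{\left(6 \right)} \left(-21 - 8\right) = - 6^{2} \left(-21 - 8\right) = \left(-1\right) 36 \left(-29\right) = \left(-36\right) \left(-29\right) = 1044$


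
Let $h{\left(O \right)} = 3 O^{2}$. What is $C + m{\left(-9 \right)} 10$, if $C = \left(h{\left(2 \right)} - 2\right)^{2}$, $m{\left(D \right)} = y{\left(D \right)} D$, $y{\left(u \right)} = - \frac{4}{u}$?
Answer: $60$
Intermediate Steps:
$m{\left(D \right)} = -4$ ($m{\left(D \right)} = - \frac{4}{D} D = -4$)
$C = 100$ ($C = \left(3 \cdot 2^{2} - 2\right)^{2} = \left(3 \cdot 4 - 2\right)^{2} = \left(12 - 2\right)^{2} = 10^{2} = 100$)
$C + m{\left(-9 \right)} 10 = 100 - 40 = 60$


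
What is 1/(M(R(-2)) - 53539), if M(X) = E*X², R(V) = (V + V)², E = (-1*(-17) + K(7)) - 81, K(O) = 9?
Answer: -1/67619 ≈ -1.4789e-5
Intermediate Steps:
E = -55 (E = (-1*(-17) + 9) - 81 = (17 + 9) - 81 = 26 - 81 = -55)
R(V) = 4*V² (R(V) = (2*V)² = 4*V²)
M(X) = -55*X²
1/(M(R(-2)) - 53539) = 1/(-55*(4*(-2)²)² - 53539) = 1/(-55*(4*4)² - 53539) = 1/(-55*16² - 53539) = 1/(-55*256 - 53539) = 1/(-14080 - 53539) = 1/(-67619) = -1/67619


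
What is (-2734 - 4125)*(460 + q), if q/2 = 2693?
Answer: -40097714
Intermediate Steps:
q = 5386 (q = 2*2693 = 5386)
(-2734 - 4125)*(460 + q) = (-2734 - 4125)*(460 + 5386) = -6859*5846 = -40097714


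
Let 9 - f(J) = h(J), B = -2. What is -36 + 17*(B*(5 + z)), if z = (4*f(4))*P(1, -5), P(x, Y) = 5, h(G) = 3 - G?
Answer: -7006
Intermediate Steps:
f(J) = 6 + J (f(J) = 9 - (3 - J) = 9 + (-3 + J) = 6 + J)
z = 200 (z = (4*(6 + 4))*5 = (4*10)*5 = 40*5 = 200)
-36 + 17*(B*(5 + z)) = -36 + 17*(-2*(5 + 200)) = -36 + 17*(-2*205) = -36 + 17*(-410) = -36 - 6970 = -7006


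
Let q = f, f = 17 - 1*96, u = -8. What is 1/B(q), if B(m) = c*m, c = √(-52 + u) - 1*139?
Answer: 139/1531099 + 2*I*√15/1531099 ≈ 9.0785e-5 + 5.0591e-6*I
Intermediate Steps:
f = -79 (f = 17 - 96 = -79)
q = -79
c = -139 + 2*I*√15 (c = √(-52 - 8) - 1*139 = √(-60) - 139 = 2*I*√15 - 139 = -139 + 2*I*√15 ≈ -139.0 + 7.746*I)
B(m) = m*(-139 + 2*I*√15) (B(m) = (-139 + 2*I*√15)*m = m*(-139 + 2*I*√15))
1/B(q) = 1/(-79*(-139 + 2*I*√15)) = 1/(10981 - 158*I*√15)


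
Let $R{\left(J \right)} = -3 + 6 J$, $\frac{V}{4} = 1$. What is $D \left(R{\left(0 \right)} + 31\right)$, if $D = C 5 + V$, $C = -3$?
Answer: $-308$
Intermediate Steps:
$V = 4$ ($V = 4 \cdot 1 = 4$)
$D = -11$ ($D = \left(-3\right) 5 + 4 = -15 + 4 = -11$)
$D \left(R{\left(0 \right)} + 31\right) = - 11 \left(\left(-3 + 6 \cdot 0\right) + 31\right) = - 11 \left(\left(-3 + 0\right) + 31\right) = - 11 \left(-3 + 31\right) = \left(-11\right) 28 = -308$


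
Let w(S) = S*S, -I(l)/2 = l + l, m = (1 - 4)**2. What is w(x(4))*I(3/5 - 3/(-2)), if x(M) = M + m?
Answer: -7098/5 ≈ -1419.6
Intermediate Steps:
m = 9 (m = (-3)**2 = 9)
x(M) = 9 + M (x(M) = M + 9 = 9 + M)
I(l) = -4*l (I(l) = -2*(l + l) = -4*l)
w(S) = S**2
w(x(4))*I(3/5 - 3/(-2)) = (9 + 4)**2*(-4*(3/5 - 3/(-2))) = 13**2*(-4*(3*(1/5) - 3*(-1/2))) = 169*(-4*(3/5 + 3/2)) = 169*(-4*21/10) = 169*(-42/5) = -7098/5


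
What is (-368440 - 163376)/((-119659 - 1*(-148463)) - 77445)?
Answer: 531816/48641 ≈ 10.933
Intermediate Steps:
(-368440 - 163376)/((-119659 - 1*(-148463)) - 77445) = -531816/((-119659 + 148463) - 77445) = -531816/(28804 - 77445) = -531816/(-48641) = -531816*(-1/48641) = 531816/48641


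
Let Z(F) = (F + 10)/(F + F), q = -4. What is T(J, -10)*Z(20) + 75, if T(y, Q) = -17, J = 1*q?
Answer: 249/4 ≈ 62.250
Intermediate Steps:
Z(F) = (10 + F)/(2*F) (Z(F) = (10 + F)/((2*F)) = (10 + F)*(1/(2*F)) = (10 + F)/(2*F))
J = -4 (J = 1*(-4) = -4)
T(J, -10)*Z(20) + 75 = -17*(10 + 20)/(2*20) + 75 = -17*30/(2*20) + 75 = -17*3/4 + 75 = -51/4 + 75 = 249/4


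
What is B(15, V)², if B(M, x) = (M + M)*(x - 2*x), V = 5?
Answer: 22500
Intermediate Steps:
B(M, x) = -2*M*x (B(M, x) = (2*M)*(-x) = -2*M*x)
B(15, V)² = (-2*15*5)² = (-150)² = 22500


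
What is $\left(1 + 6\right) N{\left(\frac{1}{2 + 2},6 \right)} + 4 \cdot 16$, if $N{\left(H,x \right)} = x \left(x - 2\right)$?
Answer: $232$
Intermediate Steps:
$N{\left(H,x \right)} = x \left(-2 + x\right)$
$\left(1 + 6\right) N{\left(\frac{1}{2 + 2},6 \right)} + 4 \cdot 16 = \left(1 + 6\right) 6 \left(-2 + 6\right) + 4 \cdot 16 = 7 \cdot 6 \cdot 4 + 64 = 7 \cdot 24 + 64 = 168 + 64 = 232$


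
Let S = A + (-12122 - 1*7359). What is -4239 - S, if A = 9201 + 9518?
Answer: -3477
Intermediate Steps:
A = 18719
S = -762 (S = 18719 + (-12122 - 1*7359) = 18719 + (-12122 - 7359) = 18719 - 19481 = -762)
-4239 - S = -4239 - 1*(-762) = -4239 + 762 = -3477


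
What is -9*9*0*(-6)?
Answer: 0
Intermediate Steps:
-9*9*0*(-6) = -0*(-6) = -9*0 = 0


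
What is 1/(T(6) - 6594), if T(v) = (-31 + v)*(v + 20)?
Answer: -1/7244 ≈ -0.00013805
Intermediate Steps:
T(v) = (-31 + v)*(20 + v)
1/(T(6) - 6594) = 1/((-620 + 6² - 11*6) - 6594) = 1/((-620 + 36 - 66) - 6594) = 1/(-650 - 6594) = 1/(-7244) = -1/7244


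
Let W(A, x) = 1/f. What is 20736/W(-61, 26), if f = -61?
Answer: -1264896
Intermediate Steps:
W(A, x) = -1/61 (W(A, x) = 1/(-61) = -1/61)
20736/W(-61, 26) = 20736/(-1/61) = 20736*(-61) = -1264896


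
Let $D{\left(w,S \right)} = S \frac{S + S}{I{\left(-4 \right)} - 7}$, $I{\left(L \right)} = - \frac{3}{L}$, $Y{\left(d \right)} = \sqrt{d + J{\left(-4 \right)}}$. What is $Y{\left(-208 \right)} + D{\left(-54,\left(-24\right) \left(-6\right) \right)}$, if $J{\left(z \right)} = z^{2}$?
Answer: $- \frac{165888}{25} + 8 i \sqrt{3} \approx -6635.5 + 13.856 i$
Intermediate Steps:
$Y{\left(d \right)} = \sqrt{16 + d}$ ($Y{\left(d \right)} = \sqrt{d + \left(-4\right)^{2}} = \sqrt{d + 16} = \sqrt{16 + d}$)
$D{\left(w,S \right)} = - \frac{8 S^{2}}{25}$ ($D{\left(w,S \right)} = S \frac{S + S}{- \frac{3}{-4} - 7} = S \frac{2 S}{\left(-3\right) \left(- \frac{1}{4}\right) - 7} = S \frac{2 S}{\frac{3}{4} - 7} = S \frac{2 S}{- \frac{25}{4}} = S 2 S \left(- \frac{4}{25}\right) = S \left(- \frac{8 S}{25}\right) = - \frac{8 S^{2}}{25}$)
$Y{\left(-208 \right)} + D{\left(-54,\left(-24\right) \left(-6\right) \right)} = \sqrt{16 - 208} - \frac{8 \left(\left(-24\right) \left(-6\right)\right)^{2}}{25} = \sqrt{-192} - \frac{8 \cdot 144^{2}}{25} = 8 i \sqrt{3} - \frac{165888}{25} = - \frac{165888}{25} + 8 i \sqrt{3}$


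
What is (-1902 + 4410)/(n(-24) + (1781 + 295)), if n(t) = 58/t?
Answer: 30096/24883 ≈ 1.2095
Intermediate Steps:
(-1902 + 4410)/(n(-24) + (1781 + 295)) = (-1902 + 4410)/(58/(-24) + (1781 + 295)) = 2508/(58*(-1/24) + 2076) = 2508/(-29/12 + 2076) = 2508/(24883/12) = 2508*(12/24883) = 30096/24883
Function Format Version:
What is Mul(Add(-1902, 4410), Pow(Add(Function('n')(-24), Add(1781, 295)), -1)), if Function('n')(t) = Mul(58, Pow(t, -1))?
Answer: Rational(30096, 24883) ≈ 1.2095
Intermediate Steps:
Mul(Add(-1902, 4410), Pow(Add(Function('n')(-24), Add(1781, 295)), -1)) = Mul(Add(-1902, 4410), Pow(Add(Mul(58, Pow(-24, -1)), Add(1781, 295)), -1)) = Mul(2508, Pow(Add(Mul(58, Rational(-1, 24)), 2076), -1)) = Mul(2508, Pow(Add(Rational(-29, 12), 2076), -1)) = Mul(2508, Pow(Rational(24883, 12), -1)) = Mul(2508, Rational(12, 24883)) = Rational(30096, 24883)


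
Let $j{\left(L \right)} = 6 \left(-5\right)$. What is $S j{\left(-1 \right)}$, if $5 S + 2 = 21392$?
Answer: $-128340$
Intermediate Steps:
$S = 4278$ ($S = - \frac{2}{5} + \frac{1}{5} \cdot 21392 = - \frac{2}{5} + \frac{21392}{5} = 4278$)
$j{\left(L \right)} = -30$
$S j{\left(-1 \right)} = 4278 \left(-30\right) = -128340$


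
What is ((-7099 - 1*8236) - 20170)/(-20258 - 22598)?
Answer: 35505/42856 ≈ 0.82847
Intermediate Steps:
((-7099 - 1*8236) - 20170)/(-20258 - 22598) = ((-7099 - 8236) - 20170)/(-42856) = (-15335 - 20170)*(-1/42856) = -35505*(-1/42856) = 35505/42856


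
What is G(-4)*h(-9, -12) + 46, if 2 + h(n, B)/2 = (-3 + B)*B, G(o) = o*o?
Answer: 5742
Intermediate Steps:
G(o) = o²
h(n, B) = -4 + 2*B*(-3 + B) (h(n, B) = -4 + 2*((-3 + B)*B) = -4 + 2*(B*(-3 + B)) = -4 + 2*B*(-3 + B))
G(-4)*h(-9, -12) + 46 = (-4)²*(-4 - 6*(-12) + 2*(-12)²) + 46 = 16*(-4 + 72 + 2*144) + 46 = 16*(-4 + 72 + 288) + 46 = 16*356 + 46 = 5696 + 46 = 5742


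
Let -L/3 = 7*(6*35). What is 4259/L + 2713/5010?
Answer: -156221/368235 ≈ -0.42424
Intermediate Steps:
L = -4410 (L = -21*6*35 = -21*210 = -3*1470 = -4410)
4259/L + 2713/5010 = 4259/(-4410) + 2713/5010 = 4259*(-1/4410) + 2713*(1/5010) = -4259/4410 + 2713/5010 = -156221/368235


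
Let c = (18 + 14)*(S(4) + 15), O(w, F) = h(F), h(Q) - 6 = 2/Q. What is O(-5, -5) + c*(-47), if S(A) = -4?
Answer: -82692/5 ≈ -16538.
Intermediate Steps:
h(Q) = 6 + 2/Q
O(w, F) = 6 + 2/F
c = 352 (c = (18 + 14)*(-4 + 15) = 32*11 = 352)
O(-5, -5) + c*(-47) = (6 + 2/(-5)) + 352*(-47) = (6 + 2*(-⅕)) - 16544 = (6 - ⅖) - 16544 = 28/5 - 16544 = -82692/5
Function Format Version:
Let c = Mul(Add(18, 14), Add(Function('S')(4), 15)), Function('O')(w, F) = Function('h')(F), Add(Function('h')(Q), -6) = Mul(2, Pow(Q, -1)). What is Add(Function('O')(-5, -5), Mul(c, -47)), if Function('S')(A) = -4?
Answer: Rational(-82692, 5) ≈ -16538.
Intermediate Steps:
Function('h')(Q) = Add(6, Mul(2, Pow(Q, -1)))
Function('O')(w, F) = Add(6, Mul(2, Pow(F, -1)))
c = 352 (c = Mul(Add(18, 14), Add(-4, 15)) = Mul(32, 11) = 352)
Add(Function('O')(-5, -5), Mul(c, -47)) = Add(Add(6, Mul(2, Pow(-5, -1))), Mul(352, -47)) = Add(Add(6, Mul(2, Rational(-1, 5))), -16544) = Add(Add(6, Rational(-2, 5)), -16544) = Add(Rational(28, 5), -16544) = Rational(-82692, 5)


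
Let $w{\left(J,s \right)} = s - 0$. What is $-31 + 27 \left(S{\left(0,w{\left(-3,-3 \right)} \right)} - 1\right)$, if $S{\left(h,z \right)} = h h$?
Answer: $-58$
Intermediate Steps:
$w{\left(J,s \right)} = s$ ($w{\left(J,s \right)} = s + 0 = s$)
$S{\left(h,z \right)} = h^{2}$
$-31 + 27 \left(S{\left(0,w{\left(-3,-3 \right)} \right)} - 1\right) = -31 + 27 \left(0^{2} - 1\right) = -31 + 27 \left(0 - 1\right) = -31 + 27 \left(-1\right) = -31 - 27 = -58$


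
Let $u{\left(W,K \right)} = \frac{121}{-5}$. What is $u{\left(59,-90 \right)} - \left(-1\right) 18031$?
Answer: $\frac{90034}{5} \approx 18007.0$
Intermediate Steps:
$u{\left(W,K \right)} = - \frac{121}{5}$ ($u{\left(W,K \right)} = 121 \left(- \frac{1}{5}\right) = - \frac{121}{5}$)
$u{\left(59,-90 \right)} - \left(-1\right) 18031 = - \frac{121}{5} - \left(-1\right) 18031 = - \frac{121}{5} - -18031 = - \frac{121}{5} + 18031 = \frac{90034}{5}$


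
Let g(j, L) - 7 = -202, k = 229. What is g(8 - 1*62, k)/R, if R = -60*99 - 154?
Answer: 195/6094 ≈ 0.031999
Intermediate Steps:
g(j, L) = -195 (g(j, L) = 7 - 202 = -195)
R = -6094 (R = -5940 - 154 = -6094)
g(8 - 1*62, k)/R = -195/(-6094) = -195*(-1/6094) = 195/6094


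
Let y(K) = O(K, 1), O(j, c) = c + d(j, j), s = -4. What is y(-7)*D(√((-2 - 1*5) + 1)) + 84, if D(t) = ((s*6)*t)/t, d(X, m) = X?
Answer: 228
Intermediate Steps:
O(j, c) = c + j
y(K) = 1 + K
D(t) = -24 (D(t) = ((-4*6)*t)/t = (-24*t)/t = -24)
y(-7)*D(√((-2 - 1*5) + 1)) + 84 = (1 - 7)*(-24) + 84 = -6*(-24) + 84 = 144 + 84 = 228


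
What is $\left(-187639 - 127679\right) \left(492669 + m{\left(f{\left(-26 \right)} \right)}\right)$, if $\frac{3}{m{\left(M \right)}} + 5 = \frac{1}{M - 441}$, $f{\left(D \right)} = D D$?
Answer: $- \frac{91188814846959}{587} \approx -1.5535 \cdot 10^{11}$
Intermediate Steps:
$f{\left(D \right)} = D^{2}$
$m{\left(M \right)} = \frac{3}{-5 + \frac{1}{-441 + M}}$ ($m{\left(M \right)} = \frac{3}{-5 + \frac{1}{M - 441}} = \frac{3}{-5 + \frac{1}{-441 + M}}$)
$\left(-187639 - 127679\right) \left(492669 + m{\left(f{\left(-26 \right)} \right)}\right) = \left(-187639 - 127679\right) \left(492669 + \frac{3 \left(441 - \left(-26\right)^{2}\right)}{-2206 + 5 \left(-26\right)^{2}}\right) = - 315318 \left(492669 + \frac{3 \left(441 - 676\right)}{-2206 + 5 \cdot 676}\right) = - 315318 \left(492669 + \frac{3 \left(441 - 676\right)}{-2206 + 3380}\right) = - 315318 \left(492669 + 3 \cdot \frac{1}{1174} \left(-235\right)\right) = - 315318 \left(492669 - \frac{705}{1174}\right) = \left(-315318\right) \frac{578392701}{1174} = - \frac{91188814846959}{587}$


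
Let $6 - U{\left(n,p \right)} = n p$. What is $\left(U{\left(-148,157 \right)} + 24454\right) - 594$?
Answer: $47102$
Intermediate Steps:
$U{\left(n,p \right)} = 6 - n p$
$\left(U{\left(-148,157 \right)} + 24454\right) - 594 = \left(\left(6 - \left(-148\right) 157\right) + 24454\right) - 594 = \left(\left(6 + 23236\right) + 24454\right) - 594 = \left(23242 + 24454\right) - 594 = 47696 - 594 = 47102$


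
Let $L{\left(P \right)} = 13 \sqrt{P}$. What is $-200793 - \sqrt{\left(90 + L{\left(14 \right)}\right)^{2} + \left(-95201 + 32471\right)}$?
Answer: $-200793 - 2 i \sqrt{13066 - 585 \sqrt{14}} \approx -2.0079 \cdot 10^{5} - 208.59 i$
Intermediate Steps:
$-200793 - \sqrt{\left(90 + L{\left(14 \right)}\right)^{2} + \left(-95201 + 32471\right)} = -200793 - \sqrt{\left(90 + 13 \sqrt{14}\right)^{2} + \left(-95201 + 32471\right)} = -200793 - \sqrt{\left(90 + 13 \sqrt{14}\right)^{2} - 62730} = -200793 - \sqrt{-62730 + \left(90 + 13 \sqrt{14}\right)^{2}}$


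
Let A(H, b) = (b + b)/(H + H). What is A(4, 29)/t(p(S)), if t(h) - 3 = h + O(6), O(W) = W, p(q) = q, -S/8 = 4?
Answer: -29/92 ≈ -0.31522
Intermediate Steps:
S = -32 (S = -8*4 = -32)
A(H, b) = b/H (A(H, b) = (2*b)/((2*H)) = (2*b)*(1/(2*H)) = b/H)
t(h) = 9 + h (t(h) = 3 + (h + 6) = 3 + (6 + h) = 9 + h)
A(4, 29)/t(p(S)) = (29/4)/(9 - 32) = (29*(¼))/(-23) = (29/4)*(-1/23) = -29/92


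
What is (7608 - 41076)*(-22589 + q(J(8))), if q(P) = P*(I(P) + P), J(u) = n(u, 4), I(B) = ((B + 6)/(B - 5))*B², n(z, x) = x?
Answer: 776892684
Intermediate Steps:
I(B) = B²*(6 + B)/(-5 + B) (I(B) = ((6 + B)/(-5 + B))*B² = B²*(6 + B)/(-5 + B))
J(u) = 4
q(P) = P*(P + P²*(6 + P)/(-5 + P)) (q(P) = P*(P²*(6 + P)/(-5 + P) + P) = P*(P + P²*(6 + P)/(-5 + P)))
(7608 - 41076)*(-22589 + q(J(8))) = (7608 - 41076)*(-22589 + 4²*(-5 + 4 + 4*(6 + 4))/(-5 + 4)) = -33468*(-22589 + 16*(-5 + 4 + 4*10)/(-1)) = -33468*(-22589 + 16*(-1)*(-5 + 4 + 40)) = -33468*(-22589 + 16*(-1)*39) = -33468*(-22589 - 624) = -33468*(-23213) = 776892684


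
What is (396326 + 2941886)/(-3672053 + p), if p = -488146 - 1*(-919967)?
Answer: -834553/810058 ≈ -1.0302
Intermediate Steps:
p = 431821 (p = -488146 + 919967 = 431821)
(396326 + 2941886)/(-3672053 + p) = (396326 + 2941886)/(-3672053 + 431821) = 3338212/(-3240232) = 3338212*(-1/3240232) = -834553/810058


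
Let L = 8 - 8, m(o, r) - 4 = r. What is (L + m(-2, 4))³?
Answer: 512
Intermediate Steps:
m(o, r) = 4 + r
L = 0
(L + m(-2, 4))³ = (0 + (4 + 4))³ = (0 + 8)³ = 8³ = 512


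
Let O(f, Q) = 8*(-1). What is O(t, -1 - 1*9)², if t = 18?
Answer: 64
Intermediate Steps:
O(f, Q) = -8
O(t, -1 - 1*9)² = (-8)² = 64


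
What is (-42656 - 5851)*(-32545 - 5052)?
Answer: 1823717679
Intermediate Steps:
(-42656 - 5851)*(-32545 - 5052) = -48507*(-37597) = 1823717679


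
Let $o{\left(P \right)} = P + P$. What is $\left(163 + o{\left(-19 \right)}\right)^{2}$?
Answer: $15625$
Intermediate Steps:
$o{\left(P \right)} = 2 P$
$\left(163 + o{\left(-19 \right)}\right)^{2} = \left(163 + 2 \left(-19\right)\right)^{2} = \left(163 - 38\right)^{2} = 125^{2} = 15625$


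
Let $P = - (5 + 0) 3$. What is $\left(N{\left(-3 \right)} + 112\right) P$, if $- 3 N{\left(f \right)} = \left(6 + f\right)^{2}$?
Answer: $-1635$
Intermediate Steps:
$N{\left(f \right)} = - \frac{\left(6 + f\right)^{2}}{3}$
$P = -15$ ($P = \left(-1\right) 5 \cdot 3 = \left(-5\right) 3 = -15$)
$\left(N{\left(-3 \right)} + 112\right) P = \left(- \frac{\left(6 - 3\right)^{2}}{3} + 112\right) \left(-15\right) = \left(- \frac{3^{2}}{3} + 112\right) \left(-15\right) = \left(\left(- \frac{1}{3}\right) 9 + 112\right) \left(-15\right) = \left(-3 + 112\right) \left(-15\right) = 109 \left(-15\right) = -1635$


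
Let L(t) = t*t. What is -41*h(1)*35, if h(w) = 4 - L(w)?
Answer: -4305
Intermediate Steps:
L(t) = t²
h(w) = 4 - w²
-41*h(1)*35 = -41*(4 - 1*1²)*35 = -41*(4 - 1*1)*35 = -41*(4 - 1)*35 = -41*3*35 = -123*35 = -4305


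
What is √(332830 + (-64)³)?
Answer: 3*√7854 ≈ 265.87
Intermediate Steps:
√(332830 + (-64)³) = √(332830 - 262144) = √70686 = 3*√7854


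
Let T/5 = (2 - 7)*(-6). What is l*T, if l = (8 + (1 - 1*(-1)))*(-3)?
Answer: -4500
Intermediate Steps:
T = 150 (T = 5*((2 - 7)*(-6)) = 5*(-5*(-6)) = 5*30 = 150)
l = -30 (l = (8 + (1 + 1))*(-3) = (8 + 2)*(-3) = 10*(-3) = -30)
l*T = -30*150 = -4500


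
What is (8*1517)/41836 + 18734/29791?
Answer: 286324800/311584069 ≈ 0.91893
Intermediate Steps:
(8*1517)/41836 + 18734/29791 = 12136*(1/41836) + 18734*(1/29791) = 3034/10459 + 18734/29791 = 286324800/311584069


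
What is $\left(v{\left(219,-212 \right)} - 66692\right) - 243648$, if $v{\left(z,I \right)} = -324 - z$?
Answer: $-310883$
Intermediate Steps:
$\left(v{\left(219,-212 \right)} - 66692\right) - 243648 = \left(\left(-324 - 219\right) - 66692\right) - 243648 = \left(-543 - 66692\right) - 243648 = -67235 - 243648 = -310883$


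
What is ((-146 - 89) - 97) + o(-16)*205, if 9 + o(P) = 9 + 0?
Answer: -332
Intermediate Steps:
o(P) = 0 (o(P) = -9 + (9 + 0) = -9 + 9 = 0)
((-146 - 89) - 97) + o(-16)*205 = ((-146 - 89) - 97) + 0*205 = (-235 - 97) + 0 = -332 + 0 = -332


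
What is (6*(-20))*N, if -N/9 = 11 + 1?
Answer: 12960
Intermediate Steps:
N = -108 (N = -9*(11 + 1) = -9*12 = -108)
(6*(-20))*N = (6*(-20))*(-108) = -120*(-108) = 12960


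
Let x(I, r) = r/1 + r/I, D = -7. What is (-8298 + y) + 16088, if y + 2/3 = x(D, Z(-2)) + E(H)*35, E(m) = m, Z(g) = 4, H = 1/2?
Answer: 328031/42 ≈ 7810.3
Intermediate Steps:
H = 1/2 ≈ 0.50000
x(I, r) = r + r/I (x(I, r) = r*1 + r/I = r + r/I)
y = 851/42 (y = -2/3 + ((4 + 4/(-7)) + (1/2)*35) = -2/3 + ((4 + 4*(-1/7)) + 35/2) = -2/3 + ((4 - 4/7) + 35/2) = -2/3 + (24/7 + 35/2) = -2/3 + 293/14 = 851/42 ≈ 20.262)
(-8298 + y) + 16088 = (-8298 + 851/42) + 16088 = -347665/42 + 16088 = 328031/42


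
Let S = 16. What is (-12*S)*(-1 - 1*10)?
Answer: 2112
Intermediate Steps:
(-12*S)*(-1 - 1*10) = (-12*16)*(-1 - 1*10) = -192*(-1 - 10) = -192*(-11) = 2112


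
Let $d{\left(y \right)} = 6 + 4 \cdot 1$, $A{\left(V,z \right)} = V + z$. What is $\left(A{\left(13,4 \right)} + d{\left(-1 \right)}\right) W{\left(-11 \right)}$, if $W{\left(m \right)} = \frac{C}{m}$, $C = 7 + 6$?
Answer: $- \frac{351}{11} \approx -31.909$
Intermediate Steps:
$C = 13$
$W{\left(m \right)} = \frac{13}{m}$
$d{\left(y \right)} = 10$ ($d{\left(y \right)} = 6 + 4 = 10$)
$\left(A{\left(13,4 \right)} + d{\left(-1 \right)}\right) W{\left(-11 \right)} = \left(\left(13 + 4\right) + 10\right) \frac{13}{-11} = \left(17 + 10\right) 13 \left(- \frac{1}{11}\right) = 27 \left(- \frac{13}{11}\right) = - \frac{351}{11}$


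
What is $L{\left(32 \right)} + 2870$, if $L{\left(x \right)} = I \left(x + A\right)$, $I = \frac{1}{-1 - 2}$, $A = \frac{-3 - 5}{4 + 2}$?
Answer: $\frac{25738}{9} \approx 2859.8$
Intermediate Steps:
$A = - \frac{4}{3}$ ($A = - \frac{8}{6} = \left(-8\right) \frac{1}{6} = - \frac{4}{3} \approx -1.3333$)
$I = - \frac{1}{3}$ ($I = \frac{1}{-3} = - \frac{1}{3} \approx -0.33333$)
$L{\left(x \right)} = \frac{4}{9} - \frac{x}{3}$ ($L{\left(x \right)} = - \frac{x - \frac{4}{3}}{3} = - \frac{- \frac{4}{3} + x}{3} = \frac{4}{9} - \frac{x}{3}$)
$L{\left(32 \right)} + 2870 = \left(\frac{4}{9} - \frac{32}{3}\right) + 2870 = - \frac{92}{9} + 2870 = \frac{25738}{9}$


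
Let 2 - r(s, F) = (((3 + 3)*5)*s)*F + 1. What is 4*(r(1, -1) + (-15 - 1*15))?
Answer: 4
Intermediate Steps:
r(s, F) = 1 - 30*F*s (r(s, F) = 2 - ((((3 + 3)*5)*s)*F + 1) = 2 - (((6*5)*s)*F + 1) = 2 - ((30*s)*F + 1) = 2 - (30*F*s + 1) = 2 - (1 + 30*F*s) = 2 + (-1 - 30*F*s) = 1 - 30*F*s)
4*(r(1, -1) + (-15 - 1*15)) = 4*((1 - 30*(-1)*1) + (-15 - 1*15)) = 4*((1 + 30) + (-15 - 15)) = 4*(31 - 30) = 4*1 = 4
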